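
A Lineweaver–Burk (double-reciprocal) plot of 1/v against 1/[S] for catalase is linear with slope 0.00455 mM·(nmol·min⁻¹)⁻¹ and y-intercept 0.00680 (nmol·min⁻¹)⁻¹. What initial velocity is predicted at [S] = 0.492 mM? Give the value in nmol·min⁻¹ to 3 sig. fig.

62.3 nmol·min⁻¹

The y-intercept is 1/Vmax, so Vmax = 1/0.00680 = 147 nmol·min⁻¹.
The slope is Km/Vmax, so Km = 0.00455 × 147 = 0.669 mM.
Then v = 147 × 0.492/(0.669 + 0.492) = 62.3 nmol·min⁻¹.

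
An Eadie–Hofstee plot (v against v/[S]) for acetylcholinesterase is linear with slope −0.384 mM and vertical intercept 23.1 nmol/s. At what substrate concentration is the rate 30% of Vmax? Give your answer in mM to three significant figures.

0.165 mM

The Eadie–Hofstee slope gives Km = 0.384 mM (slope = −Km).
v/Vmax = [S]/(Km+[S]) = 0.3 ⇒ [S] = Km·0.3/(1−0.3) = 0.384 × 0.4286 = 0.165 mM.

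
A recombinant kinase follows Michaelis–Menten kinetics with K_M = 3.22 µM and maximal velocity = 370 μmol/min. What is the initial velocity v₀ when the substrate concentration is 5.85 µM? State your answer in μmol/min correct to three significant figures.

[S]/(Km+[S]) = 5.85/9.070 = 0.6450, the fractional saturation.
v = 0.6450 × Vmax = 0.6450 × 370 = 239 μmol/min.

239 μmol/min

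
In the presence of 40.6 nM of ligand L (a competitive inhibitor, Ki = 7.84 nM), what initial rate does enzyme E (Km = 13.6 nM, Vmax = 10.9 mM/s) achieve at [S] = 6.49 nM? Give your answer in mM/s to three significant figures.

0.782 mM/s

With α = 1 + [I]/Ki = 1 + 40.6/7.84 = 6.179, the competitive rate law is v = Vmax[S] / (αKm + [S]).
v = 10.9×6.49 / (6.179×13.6 + 6.49) = 70.74/90.52 = 0.782 mM/s.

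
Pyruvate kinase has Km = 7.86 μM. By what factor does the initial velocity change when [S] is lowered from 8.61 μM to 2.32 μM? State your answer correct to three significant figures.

The fractional saturations are [S]/(Km+[S]) = 8.61/16.47 = 0.5228 and 2.32/10.18 = 0.2279.
v₂/v₁ is just their ratio: 0.2279/0.5228 = 0.436.

0.436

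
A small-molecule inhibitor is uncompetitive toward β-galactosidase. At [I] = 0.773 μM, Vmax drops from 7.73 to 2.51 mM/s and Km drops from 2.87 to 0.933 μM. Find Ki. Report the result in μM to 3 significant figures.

Uncompetitive: Vmax,app = Vmax/α (and Km,app = Km/α) with α = 1 + [I]/Ki.
α = Vmax/Vmax,app = 7.73/2.51 = 3.080.
Ki = [I]/(α − 1) = 0.773/2.080 = 0.372 μM.

0.372 μM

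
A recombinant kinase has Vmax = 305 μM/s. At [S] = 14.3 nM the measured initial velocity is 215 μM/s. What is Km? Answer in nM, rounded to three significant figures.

From v = Vmax[S]/(Km+[S]), Km = [S](Vmax − v)/v.
Km = 14.3 × (305 − 215) / 215 = 1287/215 = 5.99 nM.

5.99 nM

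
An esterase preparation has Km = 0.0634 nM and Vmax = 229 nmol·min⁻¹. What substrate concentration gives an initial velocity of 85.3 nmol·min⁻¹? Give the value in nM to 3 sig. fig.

0.0376 nM

Rearranging v = Vmax[S]/(Km+[S]) gives [S] = Km·v/(Vmax − v).
[S] = 0.0634 × 85.3 / (229 − 85.3) = 5.408/143.7 = 0.0376 nM.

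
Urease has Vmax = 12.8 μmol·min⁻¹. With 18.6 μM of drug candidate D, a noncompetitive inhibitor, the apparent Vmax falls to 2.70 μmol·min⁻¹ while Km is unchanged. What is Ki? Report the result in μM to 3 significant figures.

Noncompetitive: Vmax,app = Vmax/α with α = 1 + [I]/Ki.
α = Vmax/Vmax,app = 12.8/2.70 = 4.741.
Since α = 1 + [I]/Ki, [I]/Ki = 4.741 − 1 = 3.741 and Ki = 18.6/3.741 = 4.97 μM.

4.97 μM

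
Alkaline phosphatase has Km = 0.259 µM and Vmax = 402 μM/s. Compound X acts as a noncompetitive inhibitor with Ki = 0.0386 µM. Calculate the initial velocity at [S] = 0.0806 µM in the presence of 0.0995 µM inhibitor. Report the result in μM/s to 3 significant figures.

With α = 1 + [I]/Ki = 1 + 0.0995/0.0386 = 3.578, the noncompetitive rate law is v = (Vmax/α)·[S] / (Km + [S]).
v = (402/3.578)×0.0806 / (0.259 + 0.0806) = 9.056/0.3396 = 26.7 μM/s.

26.7 μM/s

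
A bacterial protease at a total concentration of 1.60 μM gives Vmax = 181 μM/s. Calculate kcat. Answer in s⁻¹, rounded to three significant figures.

113 s⁻¹

kcat = Vmax/[E]total = 181 μM/s / 1.60 μM = 113 s⁻¹.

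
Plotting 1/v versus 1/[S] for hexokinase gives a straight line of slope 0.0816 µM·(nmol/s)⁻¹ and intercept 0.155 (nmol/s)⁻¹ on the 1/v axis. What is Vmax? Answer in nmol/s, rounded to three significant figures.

6.45 nmol/s

The y-intercept of a Lineweaver–Burk plot equals 1/Vmax, so Vmax = 1/0.155 = 6.45 nmol/s.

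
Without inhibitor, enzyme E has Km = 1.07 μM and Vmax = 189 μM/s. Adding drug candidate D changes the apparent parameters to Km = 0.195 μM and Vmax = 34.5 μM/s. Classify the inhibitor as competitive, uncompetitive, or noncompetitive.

uncompetitive

Both Km and Vmax decrease by the same factor (~5.48-fold) — characteristic of uncompetitive inhibition.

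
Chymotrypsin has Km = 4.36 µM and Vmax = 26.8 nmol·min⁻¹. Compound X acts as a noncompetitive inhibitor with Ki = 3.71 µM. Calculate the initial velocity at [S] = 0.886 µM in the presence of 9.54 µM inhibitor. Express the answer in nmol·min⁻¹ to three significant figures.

α = 1 + [I]/Ki = 1 + 9.54/3.71 = 3.571.
For a noncompetitive inhibitor, Vmax is reduced to Vmax/α while Km is unchanged: Km,app = 4.36 µM, Vmax,app = 7.50 nmol·min⁻¹.
v = Vmax,app·[S]/(Km,app + [S]) = 7.50 × 0.886/(4.36 + 0.886) = 1.27 nmol·min⁻¹.

1.27 nmol·min⁻¹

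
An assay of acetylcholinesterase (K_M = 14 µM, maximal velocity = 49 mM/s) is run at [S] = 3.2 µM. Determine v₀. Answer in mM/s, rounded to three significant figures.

v = Vmax·[S]/(Km + [S]) = 49 × 3.2 / (14 + 3.2)
  = 156.8 / 17.20 = 9.12 mM/s.

9.12 mM/s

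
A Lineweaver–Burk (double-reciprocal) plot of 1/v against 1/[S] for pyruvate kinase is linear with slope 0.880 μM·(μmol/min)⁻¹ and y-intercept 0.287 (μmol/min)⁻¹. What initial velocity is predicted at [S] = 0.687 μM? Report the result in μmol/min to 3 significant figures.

0.638 μmol/min

The y-intercept is 1/Vmax, so Vmax = 1/0.287 = 3.48 μmol/min.
The slope is Km/Vmax, so Km = 0.880 × 3.48 = 3.07 μM.
Then v = 3.48 × 0.687/(3.07 + 0.687) = 0.638 μmol/min.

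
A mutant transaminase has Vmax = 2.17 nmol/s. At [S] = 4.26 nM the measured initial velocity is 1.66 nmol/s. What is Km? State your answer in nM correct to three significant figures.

From v = Vmax[S]/(Km+[S]), Km = [S](Vmax − v)/v.
Km = 4.26 × (2.17 − 1.66) / 1.66 = 2.173/1.66 = 1.31 nM.

1.31 nM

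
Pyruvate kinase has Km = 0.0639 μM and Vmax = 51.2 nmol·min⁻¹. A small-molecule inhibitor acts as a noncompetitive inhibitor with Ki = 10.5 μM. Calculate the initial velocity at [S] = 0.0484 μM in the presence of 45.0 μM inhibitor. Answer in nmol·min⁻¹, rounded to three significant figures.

4.17 nmol·min⁻¹

α = 1 + [I]/Ki = 1 + 45.0/10.5 = 5.286.
For a noncompetitive inhibitor, Vmax is reduced to Vmax/α while Km is unchanged: Km,app = 0.0639 μM, Vmax,app = 9.69 nmol·min⁻¹.
v = Vmax,app·[S]/(Km,app + [S]) = 9.69 × 0.0484/(0.0639 + 0.0484) = 4.17 nmol·min⁻¹.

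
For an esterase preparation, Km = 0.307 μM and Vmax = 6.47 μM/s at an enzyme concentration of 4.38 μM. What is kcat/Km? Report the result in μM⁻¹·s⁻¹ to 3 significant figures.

4.81 μM⁻¹·s⁻¹

kcat = Vmax/[E]total = 6.47/4.38 = 1.48 s⁻¹.
kcat/Km = 1.48/0.307 = 4.81 μM⁻¹·s⁻¹.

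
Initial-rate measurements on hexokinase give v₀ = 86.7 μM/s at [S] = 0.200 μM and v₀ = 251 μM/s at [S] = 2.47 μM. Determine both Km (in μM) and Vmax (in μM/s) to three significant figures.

From v = Vmax[S]/(Km+[S]), each point gives Vmax = v(Km+[S])/[S].
Equating: 86.7(Km+0.200)/0.200 = 251(Km+2.47)/2.47.
433.5·Km + 86.7 = 101.6·Km + 251, so (433.5 − 101.6)·Km = 251 − 86.7.
Km = 164.3/331.9 = 0.495 μM; then Vmax = 86.7(0.495+0.200)/0.200 = 301 μM/s.

Km = 0.495 μM; Vmax = 301 μM/s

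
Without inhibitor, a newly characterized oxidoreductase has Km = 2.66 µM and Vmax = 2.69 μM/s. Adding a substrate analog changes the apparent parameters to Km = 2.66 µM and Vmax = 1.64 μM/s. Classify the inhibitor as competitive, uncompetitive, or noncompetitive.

noncompetitive

Vmax decreases (2.69 → 1.64 μM/s) while Km is unchanged — pure noncompetitive inhibition.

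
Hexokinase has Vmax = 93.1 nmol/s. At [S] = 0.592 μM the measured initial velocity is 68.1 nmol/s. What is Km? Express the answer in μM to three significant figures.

From v = Vmax[S]/(Km+[S]), Km = [S](Vmax − v)/v.
Km = 0.592 × (93.1 − 68.1) / 68.1 = 14.80/68.1 = 0.217 μM.

0.217 μM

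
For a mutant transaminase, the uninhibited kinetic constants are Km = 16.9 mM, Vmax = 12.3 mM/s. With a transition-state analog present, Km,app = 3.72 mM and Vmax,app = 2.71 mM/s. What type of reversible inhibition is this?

Both Km and Vmax decrease by the same factor (~4.54-fold) — characteristic of uncompetitive inhibition.

uncompetitive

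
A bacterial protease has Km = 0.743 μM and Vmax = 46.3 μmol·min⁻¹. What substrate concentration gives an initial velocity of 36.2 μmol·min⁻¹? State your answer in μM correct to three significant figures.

Rearranging v = Vmax[S]/(Km+[S]) gives [S] = Km·v/(Vmax − v).
[S] = 0.743 × 36.2 / (46.3 − 36.2) = 26.90/10.10 = 2.66 μM.

2.66 μM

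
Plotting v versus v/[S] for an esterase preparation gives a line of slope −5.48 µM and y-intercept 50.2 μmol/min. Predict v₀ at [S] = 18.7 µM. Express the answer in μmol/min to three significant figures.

In the Eadie–Hofstee form v = Vmax − Km·(v/[S]), the slope is −Km and the intercept is Vmax, so Km = 5.48 µM and Vmax = 50.2 μmol/min.
v = 50.2 × 18.7/(5.48 + 18.7) = 38.8 μmol/min.

38.8 μmol/min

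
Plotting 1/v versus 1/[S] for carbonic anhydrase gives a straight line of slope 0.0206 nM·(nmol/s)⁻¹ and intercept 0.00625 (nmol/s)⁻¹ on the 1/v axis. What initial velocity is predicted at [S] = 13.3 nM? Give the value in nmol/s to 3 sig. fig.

The y-intercept is 1/Vmax, so Vmax = 1/0.00625 = 160 nmol/s.
The slope is Km/Vmax, so Km = 0.0206 × 160 = 3.30 nM.
Then v = 160 × 13.3/(3.30 + 13.3) = 128 nmol/s.

128 nmol/s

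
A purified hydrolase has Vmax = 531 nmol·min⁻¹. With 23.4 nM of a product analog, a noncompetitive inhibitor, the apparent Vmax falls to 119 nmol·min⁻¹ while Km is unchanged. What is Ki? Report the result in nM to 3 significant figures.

Noncompetitive: Vmax,app = Vmax/α with α = 1 + [I]/Ki.
α = Vmax/Vmax,app = 531/119 = 4.462.
Since α = 1 + [I]/Ki, [I]/Ki = 4.462 − 1 = 3.462 and Ki = 23.4/3.462 = 6.76 nM.

6.76 nM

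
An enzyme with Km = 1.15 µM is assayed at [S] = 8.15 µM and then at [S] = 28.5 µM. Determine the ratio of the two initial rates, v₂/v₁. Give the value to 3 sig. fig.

1.10

The fractional saturations are [S]/(Km+[S]) = 8.15/9.300 = 0.8763 and 28.5/29.65 = 0.9612.
v₂/v₁ is just their ratio: 0.9612/0.8763 = 1.10.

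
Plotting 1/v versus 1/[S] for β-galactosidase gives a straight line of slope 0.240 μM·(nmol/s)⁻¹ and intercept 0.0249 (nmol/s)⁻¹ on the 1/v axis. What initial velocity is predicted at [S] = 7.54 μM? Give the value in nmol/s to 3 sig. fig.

17.6 nmol/s

The y-intercept is 1/Vmax, so Vmax = 1/0.0249 = 40.2 nmol/s.
The slope is Km/Vmax, so Km = 0.240 × 40.2 = 9.64 μM.
Then v = 40.2 × 7.54/(9.64 + 7.54) = 17.6 nmol/s.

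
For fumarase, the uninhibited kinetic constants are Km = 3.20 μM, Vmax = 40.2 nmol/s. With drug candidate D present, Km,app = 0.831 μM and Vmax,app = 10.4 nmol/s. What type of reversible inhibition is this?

uncompetitive

Both Km and Vmax decrease by the same factor (~3.85-fold) — characteristic of uncompetitive inhibition.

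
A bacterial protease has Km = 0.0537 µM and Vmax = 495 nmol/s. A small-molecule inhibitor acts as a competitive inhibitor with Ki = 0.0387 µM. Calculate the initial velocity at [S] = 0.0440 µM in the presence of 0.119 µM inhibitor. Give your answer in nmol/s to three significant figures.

With α = 1 + [I]/Ki = 1 + 0.119/0.0387 = 4.075, the competitive rate law is v = Vmax[S] / (αKm + [S]).
v = 495×0.0440 / (4.075×0.0537 + 0.0440) = 21.78/0.2628 = 82.9 nmol/s.

82.9 nmol/s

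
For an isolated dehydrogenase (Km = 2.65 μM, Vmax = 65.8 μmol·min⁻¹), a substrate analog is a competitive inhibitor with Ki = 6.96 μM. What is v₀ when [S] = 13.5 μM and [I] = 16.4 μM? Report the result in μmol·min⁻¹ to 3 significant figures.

α = 1 + [I]/Ki = 1 + 16.4/6.96 = 3.356.
For a competitive inhibitor, Vmax is unchanged and the apparent Km becomes α·Km: Km,app = 8.89 μM, Vmax,app = 65.8 μmol·min⁻¹.
v = Vmax,app·[S]/(Km,app + [S]) = 65.8 × 13.5/(8.89 + 13.5) = 39.7 μmol·min⁻¹.

39.7 μmol·min⁻¹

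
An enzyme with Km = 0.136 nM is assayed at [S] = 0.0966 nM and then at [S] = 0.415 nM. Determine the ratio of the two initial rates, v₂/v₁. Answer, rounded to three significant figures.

Since Vmax cancels, v₂/v₁ = [S]₂(Km+[S]₁) / [S]₁(Km+[S]₂).
= 0.415×(0.136+0.0966) / (0.0966×(0.136+0.415)) = 0.09653/0.05323 = 1.81.

1.81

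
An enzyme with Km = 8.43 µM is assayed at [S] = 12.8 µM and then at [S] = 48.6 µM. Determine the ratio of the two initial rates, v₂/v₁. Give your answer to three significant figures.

The fractional saturations are [S]/(Km+[S]) = 12.8/21.23 = 0.6029 and 48.6/57.03 = 0.8522.
v₂/v₁ is just their ratio: 0.8522/0.6029 = 1.41.

1.41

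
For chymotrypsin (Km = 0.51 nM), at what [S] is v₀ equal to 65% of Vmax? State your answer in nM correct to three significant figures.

v/Vmax = [S]/(Km+[S]) = 0.65, so [S] = Km·0.65/(1 − 0.65) = 0.51 × 1.857.
[S] = 0.947 nM.

0.947 nM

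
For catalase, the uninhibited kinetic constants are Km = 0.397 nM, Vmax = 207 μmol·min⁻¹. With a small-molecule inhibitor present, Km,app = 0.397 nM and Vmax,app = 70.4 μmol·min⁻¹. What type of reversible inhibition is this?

Vmax decreases (207 → 70.4 μmol·min⁻¹) while Km is unchanged — pure noncompetitive inhibition.

noncompetitive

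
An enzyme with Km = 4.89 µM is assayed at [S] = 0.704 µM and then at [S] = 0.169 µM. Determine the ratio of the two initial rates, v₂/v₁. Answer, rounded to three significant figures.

0.265

The fractional saturations are [S]/(Km+[S]) = 0.704/5.594 = 0.1258 and 0.169/5.059 = 0.03341.
v₂/v₁ is just their ratio: 0.03341/0.1258 = 0.265.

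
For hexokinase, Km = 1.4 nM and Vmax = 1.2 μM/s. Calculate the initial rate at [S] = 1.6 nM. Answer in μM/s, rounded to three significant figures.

0.640 μM/s

v = Vmax·[S]/(Km + [S]) = 1.2 × 1.6 / (1.4 + 1.6)
  = 1.920 / 3.000 = 0.640 μM/s.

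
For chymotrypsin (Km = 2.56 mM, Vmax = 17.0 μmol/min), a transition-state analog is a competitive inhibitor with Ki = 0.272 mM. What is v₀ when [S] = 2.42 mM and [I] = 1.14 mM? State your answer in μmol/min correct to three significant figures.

α = 1 + [I]/Ki = 1 + 1.14/0.272 = 5.191.
For a competitive inhibitor, Vmax is unchanged and the apparent Km becomes α·Km: Km,app = 13.3 mM, Vmax,app = 17.0 μmol/min.
v = Vmax,app·[S]/(Km,app + [S]) = 17.0 × 2.42/(13.3 + 2.42) = 2.62 μmol/min.

2.62 μmol/min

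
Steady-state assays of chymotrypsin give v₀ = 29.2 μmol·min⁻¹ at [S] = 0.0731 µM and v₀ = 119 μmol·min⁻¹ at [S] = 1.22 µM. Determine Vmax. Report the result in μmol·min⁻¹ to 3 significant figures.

From v = Vmax[S]/(Km+[S]), each point gives Vmax = v(Km+[S])/[S].
Equating: 29.2(Km+0.0731)/0.0731 = 119(Km+1.22)/1.22.
399.5·Km + 29.2 = 97.54·Km + 119, so (399.5 − 97.54)·Km = 119 − 29.2.
Km = 89.80/301.9 = 0.297 µM; then Vmax = 29.2(0.297+0.0731)/0.0731 = 148 μmol·min⁻¹.

148 μmol·min⁻¹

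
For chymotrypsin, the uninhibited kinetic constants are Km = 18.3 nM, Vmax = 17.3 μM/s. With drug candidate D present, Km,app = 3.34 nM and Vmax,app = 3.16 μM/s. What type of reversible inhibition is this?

uncompetitive

Both Km and Vmax decrease by the same factor (~5.48-fold) — characteristic of uncompetitive inhibition.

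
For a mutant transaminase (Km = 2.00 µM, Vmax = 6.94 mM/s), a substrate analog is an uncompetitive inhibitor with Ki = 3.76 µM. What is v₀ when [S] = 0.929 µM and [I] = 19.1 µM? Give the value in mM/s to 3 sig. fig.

0.843 mM/s

α = 1 + [I]/Ki = 1 + 19.1/3.76 = 6.080.
For an uncompetitive inhibitor, both parameters are divided by α, giving Vmax/α and Km/α: Km,app = 0.329 µM, Vmax,app = 1.14 mM/s.
v = Vmax,app·[S]/(Km,app + [S]) = 1.14 × 0.929/(0.329 + 0.929) = 0.843 mM/s.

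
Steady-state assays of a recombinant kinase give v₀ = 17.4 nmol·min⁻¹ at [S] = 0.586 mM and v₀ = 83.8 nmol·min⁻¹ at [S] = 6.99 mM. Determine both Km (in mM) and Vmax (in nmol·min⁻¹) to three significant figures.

Km = 3.75 mM; Vmax = 129 nmol·min⁻¹

In reciprocal form, 1/v = (Km/Vmax)·(1/[S]) + 1/Vmax. The two points give (1/[S], 1/v) = (1.706, 0.05747) and (0.1431, 0.01193).
Slope = (0.05747 − 0.01193)/(1.706 − 0.1431) = 0.02913; intercept = 0.05747 − 0.02913×1.706 = 0.007766.
Vmax = 1/intercept = 129 nmol·min⁻¹; Km = slope × Vmax = 0.02913 × 129 = 3.75 mM.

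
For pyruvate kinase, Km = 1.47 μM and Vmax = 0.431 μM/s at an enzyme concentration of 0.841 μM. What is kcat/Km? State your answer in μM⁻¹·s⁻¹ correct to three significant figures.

kcat = Vmax/[E]total = 0.431/0.841 = 0.512 s⁻¹.
kcat/Km = 0.512/1.47 = 0.349 μM⁻¹·s⁻¹.

0.349 μM⁻¹·s⁻¹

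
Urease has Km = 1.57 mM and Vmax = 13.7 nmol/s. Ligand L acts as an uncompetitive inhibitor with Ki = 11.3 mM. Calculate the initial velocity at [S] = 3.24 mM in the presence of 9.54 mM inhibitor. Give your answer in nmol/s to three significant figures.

With α = 1 + [I]/Ki = 1 + 9.54/11.3 = 1.844, the uncompetitive rate law is v = (Vmax/α)·[S] / (Km/α + [S]).
v = (13.7/1.844)×3.24 / (1.57/1.844 + 3.24) = 24.07/4.091 = 5.88 nmol/s.

5.88 nmol/s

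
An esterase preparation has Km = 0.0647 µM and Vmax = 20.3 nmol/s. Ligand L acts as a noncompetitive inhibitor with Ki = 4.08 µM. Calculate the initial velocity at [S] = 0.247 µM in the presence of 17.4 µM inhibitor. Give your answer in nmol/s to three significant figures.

3.06 nmol/s

With α = 1 + [I]/Ki = 1 + 17.4/4.08 = 5.265, the noncompetitive rate law is v = (Vmax/α)·[S] / (Km + [S]).
v = (20.3/5.265)×0.247 / (0.0647 + 0.247) = 0.9524/0.3117 = 3.06 nmol/s.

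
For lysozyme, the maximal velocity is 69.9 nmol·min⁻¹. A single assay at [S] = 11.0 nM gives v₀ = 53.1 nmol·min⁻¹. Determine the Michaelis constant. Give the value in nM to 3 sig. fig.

3.48 nM

v/Vmax = 53.1/69.9 = 0.7597 = [S]/(Km+[S]).
So Km + [S] = [S]/0.7597 = 14.48 nM, giving Km = 14.48 − 11.0 = 3.48 nM.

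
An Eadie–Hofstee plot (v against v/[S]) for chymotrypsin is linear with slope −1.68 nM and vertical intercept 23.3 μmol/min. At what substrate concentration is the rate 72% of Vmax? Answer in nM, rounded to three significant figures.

4.32 nM

The Eadie–Hofstee slope gives Km = 1.68 nM (slope = −Km).
v/Vmax = [S]/(Km+[S]) = 0.72 ⇒ [S] = Km·0.72/(1−0.72) = 1.68 × 2.571 = 4.32 nM.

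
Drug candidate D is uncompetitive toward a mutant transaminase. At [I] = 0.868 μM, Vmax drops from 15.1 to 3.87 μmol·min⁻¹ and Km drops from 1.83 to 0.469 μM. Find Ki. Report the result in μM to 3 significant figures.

Uncompetitive: Vmax,app = Vmax/α (and Km,app = Km/α) with α = 1 + [I]/Ki.
α = Vmax/Vmax,app = 15.1/3.87 = 3.902.
Since α = 1 + [I]/Ki, [I]/Ki = 3.902 − 1 = 2.902 and Ki = 0.868/2.902 = 0.299 μM.

0.299 μM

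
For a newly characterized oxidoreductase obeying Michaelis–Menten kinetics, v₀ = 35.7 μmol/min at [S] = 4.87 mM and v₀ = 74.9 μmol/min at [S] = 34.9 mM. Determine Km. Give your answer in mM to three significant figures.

7.56 mM

In reciprocal form, 1/v = (Km/Vmax)·(1/[S]) + 1/Vmax. The two points give (1/[S], 1/v) = (0.2053, 0.02801) and (0.02865, 0.01335).
Slope = (0.02801 − 0.01335)/(0.2053 − 0.02865) = 0.08297; intercept = 0.02801 − 0.08297×0.2053 = 0.01097.
Vmax = 1/intercept = 91.1 μmol/min; Km = slope × Vmax = 0.08297 × 91.1 = 7.56 mM.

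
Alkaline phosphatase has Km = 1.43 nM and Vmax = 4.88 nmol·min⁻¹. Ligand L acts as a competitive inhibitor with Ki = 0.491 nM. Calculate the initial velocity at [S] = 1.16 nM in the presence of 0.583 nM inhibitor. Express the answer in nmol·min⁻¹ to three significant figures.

1.32 nmol·min⁻¹

With α = 1 + [I]/Ki = 1 + 0.583/0.491 = 2.187, the competitive rate law is v = Vmax[S] / (αKm + [S]).
v = 4.88×1.16 / (2.187×1.43 + 1.16) = 5.661/4.288 = 1.32 nmol·min⁻¹.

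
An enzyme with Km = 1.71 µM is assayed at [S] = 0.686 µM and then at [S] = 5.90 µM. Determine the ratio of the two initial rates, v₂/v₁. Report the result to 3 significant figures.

Since Vmax cancels, v₂/v₁ = [S]₂(Km+[S]₁) / [S]₁(Km+[S]₂).
= 5.90×(1.71+0.686) / (0.686×(1.71+5.90)) = 14.14/5.220 = 2.71.

2.71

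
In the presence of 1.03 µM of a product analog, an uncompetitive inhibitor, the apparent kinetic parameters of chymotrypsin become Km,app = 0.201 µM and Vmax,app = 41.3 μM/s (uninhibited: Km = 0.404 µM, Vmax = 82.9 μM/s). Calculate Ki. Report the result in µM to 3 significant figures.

Uncompetitive: Vmax,app = Vmax/α (and Km,app = Km/α) with α = 1 + [I]/Ki.
α = Vmax/Vmax,app = 82.9/41.3 = 2.007.
Since α = 1 + [I]/Ki, [I]/Ki = 2.007 − 1 = 1.007 and Ki = 1.03/1.007 = 1.02 µM.

1.02 µM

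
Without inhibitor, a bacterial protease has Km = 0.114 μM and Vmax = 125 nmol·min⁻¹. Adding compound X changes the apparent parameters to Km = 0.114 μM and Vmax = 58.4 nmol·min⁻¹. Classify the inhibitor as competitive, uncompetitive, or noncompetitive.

noncompetitive

Vmax decreases (125 → 58.4 nmol·min⁻¹) while Km is unchanged — pure noncompetitive inhibition.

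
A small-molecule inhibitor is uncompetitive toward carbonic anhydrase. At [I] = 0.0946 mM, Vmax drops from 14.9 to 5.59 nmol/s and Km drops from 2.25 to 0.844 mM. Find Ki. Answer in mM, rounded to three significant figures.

0.0568 mM

Uncompetitive: Vmax,app = Vmax/α (and Km,app = Km/α) with α = 1 + [I]/Ki.
α = Vmax/Vmax,app = 14.9/5.59 = 2.665.
Ki = [I]/(α − 1) = 0.0946/1.665 = 0.0568 mM.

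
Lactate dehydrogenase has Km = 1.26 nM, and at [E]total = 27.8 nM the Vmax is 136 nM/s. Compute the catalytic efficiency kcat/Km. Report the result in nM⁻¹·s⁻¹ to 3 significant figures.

3.88 nM⁻¹·s⁻¹

kcat = Vmax/[E]total = 136/27.8 = 4.89 s⁻¹.
kcat/Km = 4.89/1.26 = 3.88 nM⁻¹·s⁻¹.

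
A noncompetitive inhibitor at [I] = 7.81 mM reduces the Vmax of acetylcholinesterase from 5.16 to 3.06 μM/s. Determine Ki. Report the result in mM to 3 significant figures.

11.4 mM

Noncompetitive: Vmax,app = Vmax/α with α = 1 + [I]/Ki.
α = Vmax/Vmax,app = 5.16/3.06 = 1.686.
Since α = 1 + [I]/Ki, [I]/Ki = 1.686 − 1 = 0.6863 and Ki = 7.81/0.6863 = 11.4 mM.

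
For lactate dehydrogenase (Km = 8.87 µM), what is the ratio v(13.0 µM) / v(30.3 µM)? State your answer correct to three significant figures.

Since Vmax cancels, v₂/v₁ = [S]₂(Km+[S]₁) / [S]₁(Km+[S]₂).
= 13.0×(8.87+30.3) / (30.3×(8.87+13.0)) = 509.2/662.7 = 0.768.

0.768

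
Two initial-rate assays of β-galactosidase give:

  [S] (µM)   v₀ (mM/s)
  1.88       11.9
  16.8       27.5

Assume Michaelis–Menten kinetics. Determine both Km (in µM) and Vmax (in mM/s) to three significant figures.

Km = 3.32 µM; Vmax = 32.9 mM/s

In reciprocal form, 1/v = (Km/Vmax)·(1/[S]) + 1/Vmax. The two points give (1/[S], 1/v) = (0.5319, 0.08403) and (0.05952, 0.03636).
Slope = (0.08403 − 0.03636)/(0.5319 − 0.05952) = 0.1009; intercept = 0.08403 − 0.1009×0.5319 = 0.03036.
Vmax = 1/intercept = 32.9 mM/s; Km = slope × Vmax = 0.1009 × 32.9 = 3.32 µM.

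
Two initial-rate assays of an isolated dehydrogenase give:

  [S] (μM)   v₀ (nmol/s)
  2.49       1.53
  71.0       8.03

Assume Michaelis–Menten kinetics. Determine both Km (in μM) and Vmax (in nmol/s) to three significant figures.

From v = Vmax[S]/(Km+[S]), each point gives Vmax = v(Km+[S])/[S].
Equating: 1.53(Km+2.49)/2.49 = 8.03(Km+71.0)/71.0.
0.6145·Km + 1.53 = 0.1131·Km + 8.03, so (0.6145 − 0.1131)·Km = 8.03 − 1.53.
Km = 6.500/0.5014 = 13.0 μM; then Vmax = 1.53(13.0+2.49)/2.49 = 9.50 nmol/s.

Km = 13.0 μM; Vmax = 9.50 nmol/s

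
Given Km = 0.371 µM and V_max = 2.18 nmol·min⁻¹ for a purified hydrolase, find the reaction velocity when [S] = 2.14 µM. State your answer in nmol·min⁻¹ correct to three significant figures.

v = Vmax·[S]/(Km + [S]) = 2.18 × 2.14 / (0.371 + 2.14)
  = 4.665 / 2.511 = 1.86 nmol·min⁻¹.

1.86 nmol·min⁻¹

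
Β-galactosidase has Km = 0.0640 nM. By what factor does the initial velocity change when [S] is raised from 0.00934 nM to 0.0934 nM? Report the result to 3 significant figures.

4.66

The fractional saturations are [S]/(Km+[S]) = 0.00934/0.07334 = 0.1274 and 0.0934/0.1574 = 0.5934.
v₂/v₁ is just their ratio: 0.5934/0.1274 = 4.66.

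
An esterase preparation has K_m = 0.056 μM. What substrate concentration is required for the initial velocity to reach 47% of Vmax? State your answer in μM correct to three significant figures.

v/Vmax = [S]/(Km+[S]) = 0.47, so [S] = Km·0.47/(1 − 0.47) = 0.056 × 0.8868.
[S] = 0.0497 μM.

0.0497 μM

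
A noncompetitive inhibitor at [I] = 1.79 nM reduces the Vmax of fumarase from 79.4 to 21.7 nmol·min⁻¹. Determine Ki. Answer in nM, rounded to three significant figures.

0.673 nM

Noncompetitive: Vmax,app = Vmax/α with α = 1 + [I]/Ki.
α = Vmax/Vmax,app = 79.4/21.7 = 3.659.
Ki = [I]/(α − 1) = 1.79/2.659 = 0.673 nM.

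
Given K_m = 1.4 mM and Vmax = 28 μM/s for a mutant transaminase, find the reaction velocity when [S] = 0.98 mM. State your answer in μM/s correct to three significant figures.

11.5 μM/s

v = Vmax·[S]/(Km + [S]) = 28 × 0.98 / (1.4 + 0.98)
  = 27.44 / 2.380 = 11.5 μM/s.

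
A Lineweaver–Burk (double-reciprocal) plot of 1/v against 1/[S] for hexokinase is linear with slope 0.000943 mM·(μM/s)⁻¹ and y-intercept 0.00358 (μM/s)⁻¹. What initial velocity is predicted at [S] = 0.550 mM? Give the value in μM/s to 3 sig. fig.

The y-intercept is 1/Vmax, so Vmax = 1/0.00358 = 279 μM/s.
The slope is Km/Vmax, so Km = 0.000943 × 279 = 0.263 mM.
Then v = 279 × 0.550/(0.263 + 0.550) = 189 μM/s.

189 μM/s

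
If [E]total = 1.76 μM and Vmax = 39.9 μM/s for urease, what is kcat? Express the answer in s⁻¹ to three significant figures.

22.7 s⁻¹

kcat = Vmax/[E]total = 39.9 μM/s / 1.76 μM = 22.7 s⁻¹.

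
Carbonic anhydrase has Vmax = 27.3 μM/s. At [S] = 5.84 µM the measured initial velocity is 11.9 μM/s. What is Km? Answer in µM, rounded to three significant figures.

v/Vmax = 11.9/27.3 = 0.4359 = [S]/(Km+[S]).
So Km + [S] = [S]/0.4359 = 13.40 µM, giving Km = 13.40 − 5.84 = 7.56 µM.

7.56 µM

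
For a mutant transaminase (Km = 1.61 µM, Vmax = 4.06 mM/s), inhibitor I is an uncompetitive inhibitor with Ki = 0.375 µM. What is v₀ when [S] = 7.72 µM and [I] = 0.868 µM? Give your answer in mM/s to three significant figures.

With α = 1 + [I]/Ki = 1 + 0.868/0.375 = 3.315, the uncompetitive rate law is v = (Vmax/α)·[S] / (Km/α + [S]).
v = (4.06/3.315)×7.72 / (1.61/3.315 + 7.72) = 9.456/8.206 = 1.15 mM/s.

1.15 mM/s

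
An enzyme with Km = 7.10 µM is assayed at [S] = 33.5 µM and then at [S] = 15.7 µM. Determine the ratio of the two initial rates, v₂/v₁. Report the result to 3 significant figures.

Since Vmax cancels, v₂/v₁ = [S]₂(Km+[S]₁) / [S]₁(Km+[S]₂).
= 15.7×(7.10+33.5) / (33.5×(7.10+15.7)) = 637.4/763.8 = 0.835.

0.835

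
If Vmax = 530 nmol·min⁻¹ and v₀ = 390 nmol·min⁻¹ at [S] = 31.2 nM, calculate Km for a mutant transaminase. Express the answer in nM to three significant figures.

11.2 nM

From v = Vmax[S]/(Km+[S]), Km = [S](Vmax − v)/v.
Km = 31.2 × (530 − 390) / 390 = 4368/390 = 11.2 nM.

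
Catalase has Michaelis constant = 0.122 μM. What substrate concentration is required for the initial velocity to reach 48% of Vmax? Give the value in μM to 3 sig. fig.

v/Vmax = [S]/(Km+[S]) = 0.48, so [S] = Km·0.48/(1 − 0.48) = 0.122 × 0.9231.
[S] = 0.113 μM.

0.113 μM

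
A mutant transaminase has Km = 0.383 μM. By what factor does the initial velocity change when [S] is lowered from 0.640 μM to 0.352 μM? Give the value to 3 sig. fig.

0.766

Since Vmax cancels, v₂/v₁ = [S]₂(Km+[S]₁) / [S]₁(Km+[S]₂).
= 0.352×(0.383+0.640) / (0.640×(0.383+0.352)) = 0.3601/0.4704 = 0.766.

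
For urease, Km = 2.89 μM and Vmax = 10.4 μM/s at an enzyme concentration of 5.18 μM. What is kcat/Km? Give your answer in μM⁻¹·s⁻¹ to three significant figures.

kcat = Vmax/[E]total = 10.4/5.18 = 2.01 s⁻¹.
kcat/Km = 2.01/2.89 = 0.695 μM⁻¹·s⁻¹.

0.695 μM⁻¹·s⁻¹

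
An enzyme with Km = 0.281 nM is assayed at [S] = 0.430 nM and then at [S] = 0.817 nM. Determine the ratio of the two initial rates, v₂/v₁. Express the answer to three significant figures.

1.23

The fractional saturations are [S]/(Km+[S]) = 0.430/0.7110 = 0.6048 and 0.817/1.098 = 0.7441.
v₂/v₁ is just their ratio: 0.7441/0.6048 = 1.23.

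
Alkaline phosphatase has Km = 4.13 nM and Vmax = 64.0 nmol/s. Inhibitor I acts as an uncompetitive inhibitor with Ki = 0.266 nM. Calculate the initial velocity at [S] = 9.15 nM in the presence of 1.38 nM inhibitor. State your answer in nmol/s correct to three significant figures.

9.64 nmol/s

With α = 1 + [I]/Ki = 1 + 1.38/0.266 = 6.188, the uncompetitive rate law is v = (Vmax/α)·[S] / (Km/α + [S]).
v = (64.0/6.188)×9.15 / (4.13/6.188 + 9.15) = 94.64/9.817 = 9.64 nmol/s.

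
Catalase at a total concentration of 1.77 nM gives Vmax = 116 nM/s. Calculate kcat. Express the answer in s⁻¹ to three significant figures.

65.5 s⁻¹

kcat = Vmax/[E]total = 116 nM/s / 1.77 nM = 65.5 s⁻¹.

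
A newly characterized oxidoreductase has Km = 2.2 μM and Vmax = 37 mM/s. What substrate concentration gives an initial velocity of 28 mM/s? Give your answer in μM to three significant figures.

6.84 μM

Rearranging v = Vmax[S]/(Km+[S]) gives [S] = Km·v/(Vmax − v).
[S] = 2.2 × 28 / (37 − 28) = 61.60/9.000 = 6.84 μM.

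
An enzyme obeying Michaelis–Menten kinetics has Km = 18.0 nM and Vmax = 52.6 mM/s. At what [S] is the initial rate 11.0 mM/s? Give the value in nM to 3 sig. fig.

Rearranging v = Vmax[S]/(Km+[S]) gives [S] = Km·v/(Vmax − v).
[S] = 18.0 × 11.0 / (52.6 − 11.0) = 198.0/41.60 = 4.76 nM.

4.76 nM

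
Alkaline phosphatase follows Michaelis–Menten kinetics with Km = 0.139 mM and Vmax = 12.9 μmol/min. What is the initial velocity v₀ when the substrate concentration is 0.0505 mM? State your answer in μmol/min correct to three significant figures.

v = Vmax·[S]/(Km + [S]) = 12.9 × 0.0505 / (0.139 + 0.0505)
  = 0.6515 / 0.1895 = 3.44 μmol/min.

3.44 μmol/min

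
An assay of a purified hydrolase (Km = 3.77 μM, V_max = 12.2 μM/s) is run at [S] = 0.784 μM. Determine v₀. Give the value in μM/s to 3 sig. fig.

2.10 μM/s

v = Vmax·[S]/(Km + [S]) = 12.2 × 0.784 / (3.77 + 0.784)
  = 9.565 / 4.554 = 2.10 μM/s.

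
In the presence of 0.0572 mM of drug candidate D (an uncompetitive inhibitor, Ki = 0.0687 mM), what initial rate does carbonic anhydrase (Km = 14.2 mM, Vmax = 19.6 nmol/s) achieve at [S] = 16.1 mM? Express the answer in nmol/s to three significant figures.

7.22 nmol/s

α = 1 + [I]/Ki = 1 + 0.0572/0.0687 = 1.833.
For an uncompetitive inhibitor, both parameters are divided by α, giving Vmax/α and Km/α: Km,app = 7.75 mM, Vmax,app = 10.7 nmol/s.
v = Vmax,app·[S]/(Km,app + [S]) = 10.7 × 16.1/(7.75 + 16.1) = 7.22 nmol/s.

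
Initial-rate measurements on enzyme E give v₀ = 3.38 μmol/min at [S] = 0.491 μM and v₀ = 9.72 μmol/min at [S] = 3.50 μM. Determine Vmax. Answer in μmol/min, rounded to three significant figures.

In reciprocal form, 1/v = (Km/Vmax)·(1/[S]) + 1/Vmax. The two points give (1/[S], 1/v) = (2.037, 0.2959) and (0.2857, 0.1029).
Slope = (0.2959 − 0.1029)/(2.037 − 0.2857) = 0.1102; intercept = 0.2959 − 0.1102×2.037 = 0.07139.
Vmax = 1/intercept = 14.0 μmol/min; Km = slope × Vmax = 0.1102 × 14.0 = 1.54 μM.

14.0 μmol/min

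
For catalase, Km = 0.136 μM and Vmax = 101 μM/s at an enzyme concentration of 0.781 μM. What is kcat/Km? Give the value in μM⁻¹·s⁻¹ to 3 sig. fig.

kcat = Vmax/[E]total = 101/0.781 = 129 s⁻¹.
kcat/Km = 129/0.136 = 951 μM⁻¹·s⁻¹.

951 μM⁻¹·s⁻¹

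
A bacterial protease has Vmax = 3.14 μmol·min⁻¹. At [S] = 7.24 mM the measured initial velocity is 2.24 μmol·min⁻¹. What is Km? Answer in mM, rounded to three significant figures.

From v = Vmax[S]/(Km+[S]), Km = [S](Vmax − v)/v.
Km = 7.24 × (3.14 − 2.24) / 2.24 = 6.516/2.24 = 2.91 mM.

2.91 mM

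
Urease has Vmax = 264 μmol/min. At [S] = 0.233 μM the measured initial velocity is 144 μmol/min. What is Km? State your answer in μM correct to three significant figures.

From v = Vmax[S]/(Km+[S]), Km = [S](Vmax − v)/v.
Km = 0.233 × (264 − 144) / 144 = 27.96/144 = 0.194 μM.

0.194 μM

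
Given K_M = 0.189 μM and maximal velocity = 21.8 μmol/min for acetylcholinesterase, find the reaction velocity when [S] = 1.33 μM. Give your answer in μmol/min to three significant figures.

v = Vmax·[S]/(Km + [S]) = 21.8 × 1.33 / (0.189 + 1.33)
  = 28.99 / 1.519 = 19.1 μmol/min.

19.1 μmol/min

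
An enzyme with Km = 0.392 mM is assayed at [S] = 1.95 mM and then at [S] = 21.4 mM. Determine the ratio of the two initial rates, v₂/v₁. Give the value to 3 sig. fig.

1.18

The fractional saturations are [S]/(Km+[S]) = 1.95/2.342 = 0.8326 and 21.4/21.79 = 0.9820.
v₂/v₁ is just their ratio: 0.9820/0.8326 = 1.18.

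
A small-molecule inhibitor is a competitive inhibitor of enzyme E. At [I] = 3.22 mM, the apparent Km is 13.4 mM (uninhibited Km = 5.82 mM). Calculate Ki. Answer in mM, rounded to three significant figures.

Competitive: Km,app = α·Km with α = 1 + [I]/Ki.
α = Km,app/Km = 13.4/5.82 = 2.302.
Since α = 1 + [I]/Ki, [I]/Ki = 2.302 − 1 = 1.302 and Ki = 3.22/1.302 = 2.47 mM.

2.47 mM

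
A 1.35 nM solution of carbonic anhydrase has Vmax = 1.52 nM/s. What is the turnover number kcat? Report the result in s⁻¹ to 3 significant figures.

kcat = Vmax/[E]total = 1.52 nM/s / 1.35 nM = 1.13 s⁻¹.

1.13 s⁻¹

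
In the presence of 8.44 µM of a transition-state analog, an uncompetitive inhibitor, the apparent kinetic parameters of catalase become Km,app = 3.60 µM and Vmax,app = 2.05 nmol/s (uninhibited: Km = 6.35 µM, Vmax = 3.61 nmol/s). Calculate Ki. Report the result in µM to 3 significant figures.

11.1 µM

Uncompetitive: Vmax,app = Vmax/α (and Km,app = Km/α) with α = 1 + [I]/Ki.
α = Vmax/Vmax,app = 3.61/2.05 = 1.761.
Ki = [I]/(α − 1) = 8.44/0.7610 = 11.1 µM.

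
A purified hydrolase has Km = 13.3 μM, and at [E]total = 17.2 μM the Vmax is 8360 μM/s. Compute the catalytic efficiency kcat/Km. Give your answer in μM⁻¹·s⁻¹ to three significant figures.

kcat = Vmax/[E]total = 8360/17.2 = 486 s⁻¹.
kcat/Km = 486/13.3 = 36.5 μM⁻¹·s⁻¹.

36.5 μM⁻¹·s⁻¹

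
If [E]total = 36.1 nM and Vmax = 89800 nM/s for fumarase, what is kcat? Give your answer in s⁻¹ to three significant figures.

2490 s⁻¹

kcat = Vmax/[E]total = 89800 nM/s / 36.1 nM = 2490 s⁻¹.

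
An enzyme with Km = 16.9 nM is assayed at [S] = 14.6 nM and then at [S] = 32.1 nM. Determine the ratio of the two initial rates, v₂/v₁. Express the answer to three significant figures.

1.41

Since Vmax cancels, v₂/v₁ = [S]₂(Km+[S]₁) / [S]₁(Km+[S]₂).
= 32.1×(16.9+14.6) / (14.6×(16.9+32.1)) = 1011/715.4 = 1.41.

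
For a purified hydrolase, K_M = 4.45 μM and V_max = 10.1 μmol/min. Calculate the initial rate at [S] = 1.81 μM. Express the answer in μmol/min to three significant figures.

2.92 μmol/min

[S]/(Km+[S]) = 1.81/6.260 = 0.2891, the fractional saturation.
v = 0.2891 × Vmax = 0.2891 × 10.1 = 2.92 μmol/min.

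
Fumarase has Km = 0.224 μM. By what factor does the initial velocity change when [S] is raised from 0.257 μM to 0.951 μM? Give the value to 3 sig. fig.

Since Vmax cancels, v₂/v₁ = [S]₂(Km+[S]₁) / [S]₁(Km+[S]₂).
= 0.951×(0.224+0.257) / (0.257×(0.224+0.951)) = 0.4574/0.3020 = 1.51.

1.51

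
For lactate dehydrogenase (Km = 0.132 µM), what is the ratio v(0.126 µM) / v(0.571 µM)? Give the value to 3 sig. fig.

0.601

The fractional saturations are [S]/(Km+[S]) = 0.571/0.7030 = 0.8122 and 0.126/0.2580 = 0.4884.
v₂/v₁ is just their ratio: 0.4884/0.8122 = 0.601.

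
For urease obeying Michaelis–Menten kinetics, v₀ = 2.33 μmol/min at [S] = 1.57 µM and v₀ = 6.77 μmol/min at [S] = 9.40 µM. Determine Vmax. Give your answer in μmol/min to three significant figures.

11.0 μmol/min

From v = Vmax[S]/(Km+[S]), each point gives Vmax = v(Km+[S])/[S].
Equating: 2.33(Km+1.57)/1.57 = 6.77(Km+9.40)/9.40.
1.484·Km + 2.33 = 0.7202·Km + 6.77, so (1.484 − 0.7202)·Km = 6.77 − 2.33.
Km = 4.440/0.7639 = 5.81 µM; then Vmax = 2.33(5.81+1.57)/1.57 = 11.0 μmol/min.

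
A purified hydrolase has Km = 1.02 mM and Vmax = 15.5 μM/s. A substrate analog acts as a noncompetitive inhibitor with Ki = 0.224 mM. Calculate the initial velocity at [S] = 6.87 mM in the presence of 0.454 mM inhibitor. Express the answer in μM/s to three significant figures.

4.46 μM/s

α = 1 + [I]/Ki = 1 + 0.454/0.224 = 3.027.
For a noncompetitive inhibitor, Vmax is reduced to Vmax/α while Km is unchanged: Km,app = 1.02 mM, Vmax,app = 5.12 μM/s.
v = Vmax,app·[S]/(Km,app + [S]) = 5.12 × 6.87/(1.02 + 6.87) = 4.46 μM/s.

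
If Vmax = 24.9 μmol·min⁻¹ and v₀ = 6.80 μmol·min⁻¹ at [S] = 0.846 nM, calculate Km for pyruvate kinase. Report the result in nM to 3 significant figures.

From v = Vmax[S]/(Km+[S]), Km = [S](Vmax − v)/v.
Km = 0.846 × (24.9 − 6.80) / 6.80 = 15.31/6.80 = 2.25 nM.

2.25 nM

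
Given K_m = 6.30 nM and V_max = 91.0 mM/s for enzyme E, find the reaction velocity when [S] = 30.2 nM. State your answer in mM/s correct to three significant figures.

v = Vmax·[S]/(Km + [S]) = 91.0 × 30.2 / (6.30 + 30.2)
  = 2748 / 36.50 = 75.3 mM/s.

75.3 mM/s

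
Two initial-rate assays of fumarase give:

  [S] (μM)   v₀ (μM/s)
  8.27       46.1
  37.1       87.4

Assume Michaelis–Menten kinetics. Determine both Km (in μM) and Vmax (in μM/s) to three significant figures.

In reciprocal form, 1/v = (Km/Vmax)·(1/[S]) + 1/Vmax. The two points give (1/[S], 1/v) = (0.1209, 0.02169) and (0.02695, 0.01144).
Slope = (0.02169 − 0.01144)/(0.1209 − 0.02695) = 0.1091; intercept = 0.02169 − 0.1091×0.1209 = 0.008501.
Vmax = 1/intercept = 118 μM/s; Km = slope × Vmax = 0.1091 × 118 = 12.8 μM.

Km = 12.8 μM; Vmax = 118 μM/s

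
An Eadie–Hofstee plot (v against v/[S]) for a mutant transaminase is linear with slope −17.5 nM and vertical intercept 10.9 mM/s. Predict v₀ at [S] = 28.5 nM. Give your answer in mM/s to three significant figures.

6.75 mM/s

In the Eadie–Hofstee form v = Vmax − Km·(v/[S]), the slope is −Km and the intercept is Vmax, so Km = 17.5 nM and Vmax = 10.9 mM/s.
v = 10.9 × 28.5/(17.5 + 28.5) = 6.75 mM/s.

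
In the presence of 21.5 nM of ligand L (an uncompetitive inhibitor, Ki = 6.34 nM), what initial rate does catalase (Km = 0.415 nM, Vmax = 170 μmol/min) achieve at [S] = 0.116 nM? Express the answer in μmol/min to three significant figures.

21.3 μmol/min

α = 1 + [I]/Ki = 1 + 21.5/6.34 = 4.391.
For an uncompetitive inhibitor, both parameters are divided by α, giving Vmax/α and Km/α: Km,app = 0.0945 nM, Vmax,app = 38.7 μmol/min.
v = Vmax,app·[S]/(Km,app + [S]) = 38.7 × 0.116/(0.0945 + 0.116) = 21.3 μmol/min.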